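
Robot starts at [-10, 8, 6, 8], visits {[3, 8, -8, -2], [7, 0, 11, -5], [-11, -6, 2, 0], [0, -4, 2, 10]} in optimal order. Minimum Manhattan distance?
119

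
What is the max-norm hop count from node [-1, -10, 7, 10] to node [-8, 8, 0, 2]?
18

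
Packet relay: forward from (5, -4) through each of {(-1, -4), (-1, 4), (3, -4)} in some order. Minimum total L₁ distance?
14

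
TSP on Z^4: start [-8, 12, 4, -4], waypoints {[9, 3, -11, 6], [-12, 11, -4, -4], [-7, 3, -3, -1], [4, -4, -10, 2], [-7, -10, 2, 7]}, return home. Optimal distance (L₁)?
148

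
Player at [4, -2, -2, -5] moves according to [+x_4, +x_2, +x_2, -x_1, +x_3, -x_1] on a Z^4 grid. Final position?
(2, 0, -1, -4)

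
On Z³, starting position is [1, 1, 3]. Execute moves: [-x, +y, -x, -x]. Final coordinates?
(-2, 2, 3)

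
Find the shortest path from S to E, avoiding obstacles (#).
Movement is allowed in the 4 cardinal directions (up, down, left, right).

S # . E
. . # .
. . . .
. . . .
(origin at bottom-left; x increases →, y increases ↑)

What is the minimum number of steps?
7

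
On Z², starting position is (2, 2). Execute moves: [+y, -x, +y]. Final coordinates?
(1, 4)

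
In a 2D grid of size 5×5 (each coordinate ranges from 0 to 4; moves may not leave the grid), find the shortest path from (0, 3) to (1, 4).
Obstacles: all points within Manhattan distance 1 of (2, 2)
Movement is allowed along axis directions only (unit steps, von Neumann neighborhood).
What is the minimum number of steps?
2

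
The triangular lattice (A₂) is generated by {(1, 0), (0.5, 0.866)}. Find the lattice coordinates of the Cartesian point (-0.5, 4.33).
-3b₁ + 5b₂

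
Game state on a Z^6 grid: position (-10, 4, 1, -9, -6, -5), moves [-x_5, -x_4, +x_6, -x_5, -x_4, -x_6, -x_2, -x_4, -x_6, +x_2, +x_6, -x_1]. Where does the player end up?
(-11, 4, 1, -12, -8, -5)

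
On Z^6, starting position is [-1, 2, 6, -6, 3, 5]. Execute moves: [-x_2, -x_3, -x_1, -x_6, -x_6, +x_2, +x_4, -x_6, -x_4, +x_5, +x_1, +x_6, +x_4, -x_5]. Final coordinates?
(-1, 2, 5, -5, 3, 3)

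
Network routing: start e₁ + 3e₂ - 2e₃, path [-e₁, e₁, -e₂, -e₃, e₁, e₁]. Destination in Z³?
(3, 2, -3)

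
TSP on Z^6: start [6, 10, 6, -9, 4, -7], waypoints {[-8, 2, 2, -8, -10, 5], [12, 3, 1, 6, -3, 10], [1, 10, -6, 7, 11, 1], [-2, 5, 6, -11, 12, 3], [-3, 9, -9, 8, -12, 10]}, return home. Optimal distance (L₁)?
252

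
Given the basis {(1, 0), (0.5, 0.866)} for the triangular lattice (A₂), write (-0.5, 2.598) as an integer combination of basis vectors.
-2b₁ + 3b₂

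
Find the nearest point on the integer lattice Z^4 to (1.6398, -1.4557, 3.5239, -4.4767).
(2, -1, 4, -4)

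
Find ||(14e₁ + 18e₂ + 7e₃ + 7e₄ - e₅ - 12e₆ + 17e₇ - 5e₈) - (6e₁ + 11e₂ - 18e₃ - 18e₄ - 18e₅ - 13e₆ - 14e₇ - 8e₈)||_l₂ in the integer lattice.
51.2152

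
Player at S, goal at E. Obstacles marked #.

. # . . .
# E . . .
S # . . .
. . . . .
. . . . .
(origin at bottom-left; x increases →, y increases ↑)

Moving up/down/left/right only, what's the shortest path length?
6
(one shortest path: (0, 2) → (0, 1) → (1, 1) → (2, 1) → (2, 2) → (2, 3) → (1, 3))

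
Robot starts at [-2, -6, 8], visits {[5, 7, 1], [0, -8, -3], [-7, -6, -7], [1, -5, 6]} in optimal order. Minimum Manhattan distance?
64
(one optimal route: (-2, -6, 8) → (1, -5, 6) → (5, 7, 1) → (0, -8, -3) → (-7, -6, -7))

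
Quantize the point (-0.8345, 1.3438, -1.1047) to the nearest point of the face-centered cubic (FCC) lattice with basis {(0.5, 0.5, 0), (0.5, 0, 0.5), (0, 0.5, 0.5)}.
(-0.5, 1.5, -1)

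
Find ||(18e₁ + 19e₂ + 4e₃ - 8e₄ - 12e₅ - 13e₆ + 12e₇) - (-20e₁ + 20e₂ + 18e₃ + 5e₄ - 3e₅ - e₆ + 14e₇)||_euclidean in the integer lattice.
45.1553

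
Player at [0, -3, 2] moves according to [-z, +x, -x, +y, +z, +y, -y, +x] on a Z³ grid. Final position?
(1, -2, 2)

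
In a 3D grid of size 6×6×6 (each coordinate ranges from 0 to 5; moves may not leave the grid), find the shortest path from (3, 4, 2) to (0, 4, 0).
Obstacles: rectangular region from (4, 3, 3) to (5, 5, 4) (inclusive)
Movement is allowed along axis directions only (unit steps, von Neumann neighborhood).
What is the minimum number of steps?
5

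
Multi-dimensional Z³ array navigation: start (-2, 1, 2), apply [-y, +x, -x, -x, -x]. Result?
(-4, 0, 2)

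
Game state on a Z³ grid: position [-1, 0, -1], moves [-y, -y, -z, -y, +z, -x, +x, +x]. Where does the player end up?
(0, -3, -1)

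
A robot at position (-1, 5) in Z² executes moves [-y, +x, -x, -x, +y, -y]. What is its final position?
(-2, 4)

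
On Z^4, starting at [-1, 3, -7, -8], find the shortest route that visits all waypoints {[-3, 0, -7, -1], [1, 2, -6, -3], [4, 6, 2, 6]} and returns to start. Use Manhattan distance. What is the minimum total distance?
74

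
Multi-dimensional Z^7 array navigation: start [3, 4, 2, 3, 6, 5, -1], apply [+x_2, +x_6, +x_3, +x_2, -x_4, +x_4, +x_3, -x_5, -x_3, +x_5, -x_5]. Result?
(3, 6, 3, 3, 5, 6, -1)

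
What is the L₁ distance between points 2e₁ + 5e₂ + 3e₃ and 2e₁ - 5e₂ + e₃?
12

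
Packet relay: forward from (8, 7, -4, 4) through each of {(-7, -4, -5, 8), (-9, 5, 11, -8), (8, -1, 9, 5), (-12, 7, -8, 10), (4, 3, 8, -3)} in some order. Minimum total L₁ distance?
125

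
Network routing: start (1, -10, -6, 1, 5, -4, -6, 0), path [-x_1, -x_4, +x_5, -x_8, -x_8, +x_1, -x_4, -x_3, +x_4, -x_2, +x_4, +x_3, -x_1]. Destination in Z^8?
(0, -11, -6, 1, 6, -4, -6, -2)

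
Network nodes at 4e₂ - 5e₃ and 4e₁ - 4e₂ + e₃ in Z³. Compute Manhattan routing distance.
18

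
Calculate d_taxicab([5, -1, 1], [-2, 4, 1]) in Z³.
12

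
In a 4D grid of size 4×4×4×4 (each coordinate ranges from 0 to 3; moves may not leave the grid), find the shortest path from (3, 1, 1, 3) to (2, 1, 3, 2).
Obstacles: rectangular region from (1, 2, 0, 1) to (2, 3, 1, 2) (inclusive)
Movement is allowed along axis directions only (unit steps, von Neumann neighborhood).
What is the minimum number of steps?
4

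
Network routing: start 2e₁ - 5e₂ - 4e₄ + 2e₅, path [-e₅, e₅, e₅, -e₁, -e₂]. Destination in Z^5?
(1, -6, 0, -4, 3)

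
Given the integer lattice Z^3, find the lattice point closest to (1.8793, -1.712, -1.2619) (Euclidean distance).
(2, -2, -1)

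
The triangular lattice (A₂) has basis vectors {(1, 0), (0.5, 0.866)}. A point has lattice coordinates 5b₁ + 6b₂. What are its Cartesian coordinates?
(8, 5.196)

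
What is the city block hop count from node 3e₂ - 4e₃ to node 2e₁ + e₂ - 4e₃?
4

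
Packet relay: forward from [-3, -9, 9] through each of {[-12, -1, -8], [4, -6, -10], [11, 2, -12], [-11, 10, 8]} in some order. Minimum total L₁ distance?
96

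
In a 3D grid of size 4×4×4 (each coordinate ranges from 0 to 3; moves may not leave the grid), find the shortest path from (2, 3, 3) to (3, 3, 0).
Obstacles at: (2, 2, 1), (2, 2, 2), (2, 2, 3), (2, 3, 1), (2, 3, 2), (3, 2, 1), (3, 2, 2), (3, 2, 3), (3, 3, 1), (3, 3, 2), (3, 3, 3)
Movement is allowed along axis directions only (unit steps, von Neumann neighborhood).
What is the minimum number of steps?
6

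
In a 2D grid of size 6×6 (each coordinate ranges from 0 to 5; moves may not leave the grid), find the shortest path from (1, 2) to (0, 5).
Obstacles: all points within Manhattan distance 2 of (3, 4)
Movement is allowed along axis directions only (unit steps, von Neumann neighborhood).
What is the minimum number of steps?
4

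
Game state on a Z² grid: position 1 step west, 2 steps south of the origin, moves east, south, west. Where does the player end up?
(-1, -3)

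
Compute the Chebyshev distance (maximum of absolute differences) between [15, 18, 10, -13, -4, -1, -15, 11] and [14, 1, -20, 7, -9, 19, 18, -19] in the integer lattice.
33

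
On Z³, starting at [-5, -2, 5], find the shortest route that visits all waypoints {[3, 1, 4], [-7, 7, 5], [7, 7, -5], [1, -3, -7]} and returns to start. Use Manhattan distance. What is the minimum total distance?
82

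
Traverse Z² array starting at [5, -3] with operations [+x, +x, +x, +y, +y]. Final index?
(8, -1)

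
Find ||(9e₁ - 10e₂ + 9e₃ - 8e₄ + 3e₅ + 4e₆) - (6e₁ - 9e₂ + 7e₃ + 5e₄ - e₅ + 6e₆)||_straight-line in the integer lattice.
14.2478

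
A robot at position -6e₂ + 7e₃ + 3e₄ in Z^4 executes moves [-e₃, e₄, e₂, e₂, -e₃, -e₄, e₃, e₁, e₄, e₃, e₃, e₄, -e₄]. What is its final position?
(1, -4, 8, 4)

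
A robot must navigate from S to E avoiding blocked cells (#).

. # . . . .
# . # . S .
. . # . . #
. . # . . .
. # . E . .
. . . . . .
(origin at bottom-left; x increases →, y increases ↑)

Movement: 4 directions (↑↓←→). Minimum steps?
4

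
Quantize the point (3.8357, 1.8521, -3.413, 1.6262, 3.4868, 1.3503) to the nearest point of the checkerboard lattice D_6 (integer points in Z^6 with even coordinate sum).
(4, 2, -3, 2, 4, 1)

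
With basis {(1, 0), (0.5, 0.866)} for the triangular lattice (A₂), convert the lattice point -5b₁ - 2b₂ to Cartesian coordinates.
(-6, -1.732)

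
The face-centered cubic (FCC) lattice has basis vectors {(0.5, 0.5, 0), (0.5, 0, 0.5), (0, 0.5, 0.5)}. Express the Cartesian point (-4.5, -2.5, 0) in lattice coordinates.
-7b₁ - 2b₂ + 2b₃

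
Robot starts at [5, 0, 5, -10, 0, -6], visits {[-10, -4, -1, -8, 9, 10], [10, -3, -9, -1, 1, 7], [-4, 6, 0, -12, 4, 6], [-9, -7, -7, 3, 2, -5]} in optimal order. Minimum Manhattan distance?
153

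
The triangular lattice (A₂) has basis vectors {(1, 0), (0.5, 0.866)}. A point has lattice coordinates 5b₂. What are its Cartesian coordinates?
(2.5, 4.33)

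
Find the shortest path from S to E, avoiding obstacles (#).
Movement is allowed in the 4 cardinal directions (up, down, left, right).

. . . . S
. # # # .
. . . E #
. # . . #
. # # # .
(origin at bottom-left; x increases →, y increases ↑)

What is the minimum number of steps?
9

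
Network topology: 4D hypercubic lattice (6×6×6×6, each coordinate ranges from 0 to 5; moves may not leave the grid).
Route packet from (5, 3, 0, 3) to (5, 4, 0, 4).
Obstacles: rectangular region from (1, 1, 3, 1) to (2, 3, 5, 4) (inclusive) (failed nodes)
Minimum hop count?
2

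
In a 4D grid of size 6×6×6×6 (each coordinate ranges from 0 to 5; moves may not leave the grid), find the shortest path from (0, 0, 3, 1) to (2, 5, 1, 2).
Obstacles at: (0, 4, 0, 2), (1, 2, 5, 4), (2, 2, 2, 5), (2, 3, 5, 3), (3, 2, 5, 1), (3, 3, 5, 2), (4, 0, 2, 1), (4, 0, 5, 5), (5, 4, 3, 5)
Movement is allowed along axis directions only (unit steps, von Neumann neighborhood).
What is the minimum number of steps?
10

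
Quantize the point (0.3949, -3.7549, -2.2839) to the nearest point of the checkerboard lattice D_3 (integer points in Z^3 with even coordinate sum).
(0, -4, -2)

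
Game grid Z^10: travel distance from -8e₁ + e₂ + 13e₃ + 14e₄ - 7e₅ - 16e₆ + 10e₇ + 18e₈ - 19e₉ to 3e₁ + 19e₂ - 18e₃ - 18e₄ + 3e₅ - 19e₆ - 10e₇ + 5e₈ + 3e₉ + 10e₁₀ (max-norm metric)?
32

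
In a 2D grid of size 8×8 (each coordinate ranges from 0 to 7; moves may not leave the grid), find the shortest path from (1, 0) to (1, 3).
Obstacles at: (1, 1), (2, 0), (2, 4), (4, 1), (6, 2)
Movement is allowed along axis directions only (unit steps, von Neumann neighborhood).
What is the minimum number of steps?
5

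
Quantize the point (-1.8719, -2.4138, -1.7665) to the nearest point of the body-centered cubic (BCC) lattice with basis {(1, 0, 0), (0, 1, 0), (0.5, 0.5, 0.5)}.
(-1.5, -2.5, -1.5)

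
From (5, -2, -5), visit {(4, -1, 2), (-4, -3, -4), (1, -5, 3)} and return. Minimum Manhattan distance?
42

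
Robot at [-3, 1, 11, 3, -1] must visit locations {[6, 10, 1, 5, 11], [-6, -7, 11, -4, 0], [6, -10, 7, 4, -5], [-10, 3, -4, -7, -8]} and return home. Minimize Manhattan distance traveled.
190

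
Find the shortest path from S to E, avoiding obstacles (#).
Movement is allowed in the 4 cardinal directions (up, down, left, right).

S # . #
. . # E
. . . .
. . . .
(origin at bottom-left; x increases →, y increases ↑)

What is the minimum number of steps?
6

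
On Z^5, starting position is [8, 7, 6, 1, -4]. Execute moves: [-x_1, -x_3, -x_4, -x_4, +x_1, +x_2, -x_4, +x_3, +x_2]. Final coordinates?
(8, 9, 6, -2, -4)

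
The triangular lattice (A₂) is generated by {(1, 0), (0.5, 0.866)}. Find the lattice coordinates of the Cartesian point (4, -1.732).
5b₁ - 2b₂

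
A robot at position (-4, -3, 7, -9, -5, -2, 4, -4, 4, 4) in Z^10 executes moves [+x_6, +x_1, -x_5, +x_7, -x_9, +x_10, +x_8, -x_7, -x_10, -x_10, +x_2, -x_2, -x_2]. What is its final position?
(-3, -4, 7, -9, -6, -1, 4, -3, 3, 3)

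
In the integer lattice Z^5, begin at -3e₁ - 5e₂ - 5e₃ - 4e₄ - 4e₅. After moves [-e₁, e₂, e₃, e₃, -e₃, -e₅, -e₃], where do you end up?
(-4, -4, -5, -4, -5)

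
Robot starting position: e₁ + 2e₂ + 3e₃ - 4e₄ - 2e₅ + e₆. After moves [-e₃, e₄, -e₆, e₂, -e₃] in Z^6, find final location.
(1, 3, 1, -3, -2, 0)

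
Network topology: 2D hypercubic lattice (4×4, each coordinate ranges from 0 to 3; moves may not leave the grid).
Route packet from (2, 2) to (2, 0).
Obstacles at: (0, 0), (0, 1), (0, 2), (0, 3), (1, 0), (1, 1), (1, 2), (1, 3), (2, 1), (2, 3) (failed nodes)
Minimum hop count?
4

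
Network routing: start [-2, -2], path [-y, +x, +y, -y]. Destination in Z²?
(-1, -3)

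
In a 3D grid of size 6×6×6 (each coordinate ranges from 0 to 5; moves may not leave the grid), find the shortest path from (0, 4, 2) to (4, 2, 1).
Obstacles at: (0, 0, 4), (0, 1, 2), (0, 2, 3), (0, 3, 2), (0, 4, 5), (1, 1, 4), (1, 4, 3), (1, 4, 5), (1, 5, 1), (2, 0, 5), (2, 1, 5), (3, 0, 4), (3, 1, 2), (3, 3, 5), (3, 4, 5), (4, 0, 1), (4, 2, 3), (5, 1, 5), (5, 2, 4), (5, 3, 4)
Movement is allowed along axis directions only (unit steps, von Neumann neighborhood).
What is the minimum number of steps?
7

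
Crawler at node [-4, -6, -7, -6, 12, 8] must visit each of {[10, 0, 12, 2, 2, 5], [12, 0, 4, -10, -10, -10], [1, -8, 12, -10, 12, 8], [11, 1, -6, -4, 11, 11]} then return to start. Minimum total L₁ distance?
210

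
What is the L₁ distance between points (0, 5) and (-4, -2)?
11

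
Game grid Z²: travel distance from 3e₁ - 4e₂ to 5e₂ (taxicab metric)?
12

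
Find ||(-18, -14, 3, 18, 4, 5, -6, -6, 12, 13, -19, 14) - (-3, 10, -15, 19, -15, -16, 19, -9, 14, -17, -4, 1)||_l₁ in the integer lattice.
186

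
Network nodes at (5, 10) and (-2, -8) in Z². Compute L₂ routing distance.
19.3132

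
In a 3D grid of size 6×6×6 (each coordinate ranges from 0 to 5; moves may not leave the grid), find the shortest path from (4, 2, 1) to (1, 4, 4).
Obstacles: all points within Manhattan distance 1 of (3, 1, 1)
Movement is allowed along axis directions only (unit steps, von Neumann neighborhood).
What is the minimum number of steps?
8
(one shortest path: (4, 2, 1) → (4, 3, 1) → (3, 3, 1) → (2, 3, 1) → (1, 3, 1) → (1, 4, 1) → (1, 4, 2) → (1, 4, 3) → (1, 4, 4))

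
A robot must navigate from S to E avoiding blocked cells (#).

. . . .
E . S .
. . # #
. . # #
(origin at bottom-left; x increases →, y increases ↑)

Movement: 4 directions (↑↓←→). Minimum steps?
2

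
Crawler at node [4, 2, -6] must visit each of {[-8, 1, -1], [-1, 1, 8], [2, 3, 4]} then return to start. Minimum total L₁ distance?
56
(one optimal route: (4, 2, -6) → (-8, 1, -1) → (-1, 1, 8) → (2, 3, 4) → (4, 2, -6))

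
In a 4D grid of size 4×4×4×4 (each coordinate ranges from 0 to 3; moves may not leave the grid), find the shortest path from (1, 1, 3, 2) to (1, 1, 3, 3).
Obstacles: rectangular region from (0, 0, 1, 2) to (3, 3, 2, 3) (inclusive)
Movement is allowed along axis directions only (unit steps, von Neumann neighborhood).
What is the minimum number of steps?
1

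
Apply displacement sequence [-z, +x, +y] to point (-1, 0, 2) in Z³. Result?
(0, 1, 1)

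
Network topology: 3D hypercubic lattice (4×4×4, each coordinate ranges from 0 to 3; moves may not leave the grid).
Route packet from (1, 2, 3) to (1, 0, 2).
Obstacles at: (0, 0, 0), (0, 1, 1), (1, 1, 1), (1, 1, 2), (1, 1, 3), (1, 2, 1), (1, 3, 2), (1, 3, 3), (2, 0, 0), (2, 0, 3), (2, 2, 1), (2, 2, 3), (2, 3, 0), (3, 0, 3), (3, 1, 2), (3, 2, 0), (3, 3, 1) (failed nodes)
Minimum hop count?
5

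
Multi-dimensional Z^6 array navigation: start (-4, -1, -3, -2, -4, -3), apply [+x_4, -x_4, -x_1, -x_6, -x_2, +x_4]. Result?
(-5, -2, -3, -1, -4, -4)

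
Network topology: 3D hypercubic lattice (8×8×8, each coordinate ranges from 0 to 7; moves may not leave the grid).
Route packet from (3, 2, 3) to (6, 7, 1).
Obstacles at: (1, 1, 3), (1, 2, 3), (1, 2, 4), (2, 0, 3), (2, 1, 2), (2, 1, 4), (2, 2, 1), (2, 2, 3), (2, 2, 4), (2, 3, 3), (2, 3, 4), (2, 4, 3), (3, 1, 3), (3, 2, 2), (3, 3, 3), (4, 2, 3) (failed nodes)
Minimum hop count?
12
(one shortest path: (3, 2, 3) → (3, 2, 4) → (4, 2, 4) → (5, 2, 4) → (6, 2, 4) → (6, 3, 4) → (6, 4, 4) → (6, 5, 4) → (6, 6, 4) → (6, 7, 4) → (6, 7, 3) → (6, 7, 2) → (6, 7, 1))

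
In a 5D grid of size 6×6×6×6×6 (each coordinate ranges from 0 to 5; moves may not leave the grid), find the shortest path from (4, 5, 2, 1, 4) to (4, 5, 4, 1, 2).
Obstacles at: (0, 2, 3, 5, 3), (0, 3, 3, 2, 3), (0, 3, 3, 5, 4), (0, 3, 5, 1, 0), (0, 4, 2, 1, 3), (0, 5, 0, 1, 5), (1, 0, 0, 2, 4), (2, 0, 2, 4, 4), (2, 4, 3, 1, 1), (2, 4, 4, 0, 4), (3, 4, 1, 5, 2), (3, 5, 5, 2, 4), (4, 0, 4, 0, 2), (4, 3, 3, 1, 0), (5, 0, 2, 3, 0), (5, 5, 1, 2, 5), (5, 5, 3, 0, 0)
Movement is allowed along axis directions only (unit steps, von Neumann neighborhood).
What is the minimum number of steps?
4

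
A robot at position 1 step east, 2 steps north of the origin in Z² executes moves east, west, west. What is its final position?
(0, 2)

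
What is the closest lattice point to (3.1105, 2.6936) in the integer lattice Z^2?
(3, 3)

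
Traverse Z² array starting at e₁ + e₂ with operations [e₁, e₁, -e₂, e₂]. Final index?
(3, 1)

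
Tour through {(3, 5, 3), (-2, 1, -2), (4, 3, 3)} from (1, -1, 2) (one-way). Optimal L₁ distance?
25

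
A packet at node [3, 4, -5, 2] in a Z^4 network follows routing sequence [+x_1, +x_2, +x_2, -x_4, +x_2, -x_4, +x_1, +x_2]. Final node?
(5, 8, -5, 0)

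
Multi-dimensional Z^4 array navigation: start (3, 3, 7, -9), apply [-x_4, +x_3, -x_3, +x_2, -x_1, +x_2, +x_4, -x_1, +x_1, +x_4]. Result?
(2, 5, 7, -8)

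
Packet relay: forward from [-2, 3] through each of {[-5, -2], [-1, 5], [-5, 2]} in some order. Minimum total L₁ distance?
14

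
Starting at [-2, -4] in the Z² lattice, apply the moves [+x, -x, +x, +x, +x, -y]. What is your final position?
(1, -5)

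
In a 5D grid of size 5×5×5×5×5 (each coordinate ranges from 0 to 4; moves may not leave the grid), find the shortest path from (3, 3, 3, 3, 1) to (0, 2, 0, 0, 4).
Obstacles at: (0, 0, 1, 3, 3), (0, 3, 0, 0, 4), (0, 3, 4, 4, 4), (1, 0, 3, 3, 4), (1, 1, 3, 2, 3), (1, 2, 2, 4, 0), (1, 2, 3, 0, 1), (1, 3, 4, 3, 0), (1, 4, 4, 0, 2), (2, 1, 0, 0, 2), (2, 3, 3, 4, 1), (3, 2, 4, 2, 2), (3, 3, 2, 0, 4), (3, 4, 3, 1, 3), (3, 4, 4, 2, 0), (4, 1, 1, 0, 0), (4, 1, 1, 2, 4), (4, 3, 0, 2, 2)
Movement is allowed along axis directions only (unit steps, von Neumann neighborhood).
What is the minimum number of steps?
13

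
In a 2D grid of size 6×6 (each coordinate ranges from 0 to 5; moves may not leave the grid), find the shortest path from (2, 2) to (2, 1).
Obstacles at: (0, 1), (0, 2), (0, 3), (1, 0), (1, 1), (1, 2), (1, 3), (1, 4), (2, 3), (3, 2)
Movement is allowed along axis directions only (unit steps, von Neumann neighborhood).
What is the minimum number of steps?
1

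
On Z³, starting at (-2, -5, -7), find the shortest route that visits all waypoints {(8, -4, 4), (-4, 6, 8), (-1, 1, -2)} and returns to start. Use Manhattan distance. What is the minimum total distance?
78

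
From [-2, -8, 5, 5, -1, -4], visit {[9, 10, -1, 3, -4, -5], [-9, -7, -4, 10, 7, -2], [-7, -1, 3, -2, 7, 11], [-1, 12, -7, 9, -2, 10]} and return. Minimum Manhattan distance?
204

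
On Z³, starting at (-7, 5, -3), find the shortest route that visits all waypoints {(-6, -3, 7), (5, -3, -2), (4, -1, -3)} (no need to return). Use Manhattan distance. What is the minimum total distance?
41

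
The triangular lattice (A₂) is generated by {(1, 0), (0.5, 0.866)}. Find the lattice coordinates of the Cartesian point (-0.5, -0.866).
-b₂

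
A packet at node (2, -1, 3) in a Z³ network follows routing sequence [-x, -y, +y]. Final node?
(1, -1, 3)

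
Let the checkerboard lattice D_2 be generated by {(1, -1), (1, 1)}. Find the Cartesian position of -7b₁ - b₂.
(-8, 6)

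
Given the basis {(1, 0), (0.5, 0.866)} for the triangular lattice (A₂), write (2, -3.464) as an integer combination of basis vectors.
4b₁ - 4b₂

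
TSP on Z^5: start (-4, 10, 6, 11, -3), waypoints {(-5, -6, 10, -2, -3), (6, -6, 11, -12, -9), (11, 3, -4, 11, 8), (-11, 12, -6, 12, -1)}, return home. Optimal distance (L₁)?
198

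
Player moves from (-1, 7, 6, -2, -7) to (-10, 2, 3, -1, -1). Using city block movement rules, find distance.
24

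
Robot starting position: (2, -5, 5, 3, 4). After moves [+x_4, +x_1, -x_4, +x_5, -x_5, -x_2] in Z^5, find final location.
(3, -6, 5, 3, 4)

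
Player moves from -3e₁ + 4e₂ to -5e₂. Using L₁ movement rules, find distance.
12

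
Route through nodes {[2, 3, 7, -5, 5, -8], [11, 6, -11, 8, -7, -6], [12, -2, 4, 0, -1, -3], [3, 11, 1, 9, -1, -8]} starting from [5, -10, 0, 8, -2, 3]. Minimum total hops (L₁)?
137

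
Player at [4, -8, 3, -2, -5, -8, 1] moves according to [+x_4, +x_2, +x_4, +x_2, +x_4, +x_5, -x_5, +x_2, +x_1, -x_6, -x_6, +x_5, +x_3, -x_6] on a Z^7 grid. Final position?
(5, -5, 4, 1, -4, -11, 1)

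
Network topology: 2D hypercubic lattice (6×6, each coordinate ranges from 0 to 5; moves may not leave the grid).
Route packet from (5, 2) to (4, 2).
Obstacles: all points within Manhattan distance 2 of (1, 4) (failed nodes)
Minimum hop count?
1
(one shortest path: (5, 2) → (4, 2))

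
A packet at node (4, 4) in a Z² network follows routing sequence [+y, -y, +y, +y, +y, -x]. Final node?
(3, 7)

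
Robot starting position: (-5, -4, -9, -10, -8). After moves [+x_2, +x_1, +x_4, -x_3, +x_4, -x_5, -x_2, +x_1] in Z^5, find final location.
(-3, -4, -10, -8, -9)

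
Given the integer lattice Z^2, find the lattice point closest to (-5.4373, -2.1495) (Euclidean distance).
(-5, -2)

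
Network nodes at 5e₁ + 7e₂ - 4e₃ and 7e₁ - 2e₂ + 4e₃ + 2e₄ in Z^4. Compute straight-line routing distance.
12.3693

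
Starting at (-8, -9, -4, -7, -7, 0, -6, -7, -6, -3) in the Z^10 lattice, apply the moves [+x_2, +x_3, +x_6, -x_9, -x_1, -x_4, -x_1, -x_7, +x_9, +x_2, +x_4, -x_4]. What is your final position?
(-10, -7, -3, -8, -7, 1, -7, -7, -6, -3)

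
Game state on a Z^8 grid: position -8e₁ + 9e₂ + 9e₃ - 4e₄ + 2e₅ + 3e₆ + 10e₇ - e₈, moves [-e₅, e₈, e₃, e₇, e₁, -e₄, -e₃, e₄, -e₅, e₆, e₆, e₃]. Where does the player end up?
(-7, 9, 10, -4, 0, 5, 11, 0)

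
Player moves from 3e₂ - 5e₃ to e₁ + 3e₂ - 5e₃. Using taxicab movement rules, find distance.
1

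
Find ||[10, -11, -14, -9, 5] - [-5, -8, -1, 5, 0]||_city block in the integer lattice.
50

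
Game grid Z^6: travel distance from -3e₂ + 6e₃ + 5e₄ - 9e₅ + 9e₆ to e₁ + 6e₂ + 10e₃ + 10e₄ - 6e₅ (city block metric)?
31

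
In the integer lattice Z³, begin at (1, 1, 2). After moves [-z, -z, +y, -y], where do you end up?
(1, 1, 0)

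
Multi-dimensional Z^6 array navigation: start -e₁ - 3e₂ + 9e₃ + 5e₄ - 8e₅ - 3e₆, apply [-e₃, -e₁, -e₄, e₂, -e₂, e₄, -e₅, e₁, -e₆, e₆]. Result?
(-1, -3, 8, 5, -9, -3)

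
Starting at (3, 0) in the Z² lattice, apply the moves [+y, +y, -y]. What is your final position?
(3, 1)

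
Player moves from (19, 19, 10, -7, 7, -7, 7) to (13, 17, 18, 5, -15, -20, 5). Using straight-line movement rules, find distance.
30.0832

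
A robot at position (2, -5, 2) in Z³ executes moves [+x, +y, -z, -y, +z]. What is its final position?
(3, -5, 2)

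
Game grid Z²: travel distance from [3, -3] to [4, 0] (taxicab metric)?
4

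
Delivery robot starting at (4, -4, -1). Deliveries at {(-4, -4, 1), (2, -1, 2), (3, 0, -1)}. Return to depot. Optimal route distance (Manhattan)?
30
(one optimal route: (4, -4, -1) → (-4, -4, 1) → (2, -1, 2) → (3, 0, -1) → (4, -4, -1))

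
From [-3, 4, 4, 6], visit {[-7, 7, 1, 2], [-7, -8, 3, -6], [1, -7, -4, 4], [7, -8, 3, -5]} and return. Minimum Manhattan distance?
102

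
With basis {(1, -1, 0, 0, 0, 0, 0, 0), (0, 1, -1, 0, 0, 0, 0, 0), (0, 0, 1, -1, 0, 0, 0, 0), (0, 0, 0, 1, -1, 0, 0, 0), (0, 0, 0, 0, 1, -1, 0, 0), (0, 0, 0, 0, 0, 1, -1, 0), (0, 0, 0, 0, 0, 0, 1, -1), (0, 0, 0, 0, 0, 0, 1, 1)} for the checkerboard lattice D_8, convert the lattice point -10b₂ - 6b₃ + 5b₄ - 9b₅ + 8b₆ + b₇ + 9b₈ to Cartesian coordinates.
(0, -10, 4, 11, -14, 17, 2, 8)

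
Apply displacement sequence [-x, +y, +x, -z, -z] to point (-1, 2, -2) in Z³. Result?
(-1, 3, -4)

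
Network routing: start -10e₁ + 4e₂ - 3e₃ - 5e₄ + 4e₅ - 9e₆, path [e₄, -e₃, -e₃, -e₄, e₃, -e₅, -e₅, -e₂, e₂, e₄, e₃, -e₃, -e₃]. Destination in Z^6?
(-10, 4, -5, -4, 2, -9)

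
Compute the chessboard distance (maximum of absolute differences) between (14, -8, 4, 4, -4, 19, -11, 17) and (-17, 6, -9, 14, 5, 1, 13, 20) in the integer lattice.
31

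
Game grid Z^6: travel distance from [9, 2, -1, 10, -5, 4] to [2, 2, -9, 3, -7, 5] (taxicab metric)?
25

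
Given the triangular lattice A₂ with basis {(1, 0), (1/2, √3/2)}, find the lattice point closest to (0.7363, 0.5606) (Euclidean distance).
(0.5, 0.866)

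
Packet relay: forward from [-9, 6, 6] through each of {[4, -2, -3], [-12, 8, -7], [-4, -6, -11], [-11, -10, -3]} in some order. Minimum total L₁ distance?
80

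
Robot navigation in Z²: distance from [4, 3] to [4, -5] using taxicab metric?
8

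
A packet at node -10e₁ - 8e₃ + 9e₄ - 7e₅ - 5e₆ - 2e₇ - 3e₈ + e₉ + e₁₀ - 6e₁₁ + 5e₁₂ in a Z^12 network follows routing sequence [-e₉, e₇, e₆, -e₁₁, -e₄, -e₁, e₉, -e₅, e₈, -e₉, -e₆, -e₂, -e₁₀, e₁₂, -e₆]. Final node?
(-11, -1, -8, 8, -8, -6, -1, -2, 0, 0, -7, 6)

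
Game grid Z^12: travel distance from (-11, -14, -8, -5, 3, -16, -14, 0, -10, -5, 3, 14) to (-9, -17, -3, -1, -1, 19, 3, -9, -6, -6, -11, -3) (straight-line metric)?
46.551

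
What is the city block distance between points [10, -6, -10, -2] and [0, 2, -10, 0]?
20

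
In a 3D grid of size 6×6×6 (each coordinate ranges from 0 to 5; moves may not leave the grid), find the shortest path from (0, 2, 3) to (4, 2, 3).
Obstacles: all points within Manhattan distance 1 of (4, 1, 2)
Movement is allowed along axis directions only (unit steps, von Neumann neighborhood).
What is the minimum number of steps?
4
(one shortest path: (0, 2, 3) → (1, 2, 3) → (2, 2, 3) → (3, 2, 3) → (4, 2, 3))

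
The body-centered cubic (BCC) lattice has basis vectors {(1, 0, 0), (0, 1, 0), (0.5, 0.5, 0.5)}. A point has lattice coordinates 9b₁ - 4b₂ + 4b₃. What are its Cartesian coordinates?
(11, -2, 2)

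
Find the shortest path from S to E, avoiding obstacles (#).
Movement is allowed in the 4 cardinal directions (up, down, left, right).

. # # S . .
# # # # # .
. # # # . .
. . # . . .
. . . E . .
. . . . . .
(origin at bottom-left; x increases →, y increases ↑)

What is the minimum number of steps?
8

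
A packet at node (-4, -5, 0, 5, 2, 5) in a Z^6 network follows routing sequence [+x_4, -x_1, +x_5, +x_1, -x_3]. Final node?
(-4, -5, -1, 6, 3, 5)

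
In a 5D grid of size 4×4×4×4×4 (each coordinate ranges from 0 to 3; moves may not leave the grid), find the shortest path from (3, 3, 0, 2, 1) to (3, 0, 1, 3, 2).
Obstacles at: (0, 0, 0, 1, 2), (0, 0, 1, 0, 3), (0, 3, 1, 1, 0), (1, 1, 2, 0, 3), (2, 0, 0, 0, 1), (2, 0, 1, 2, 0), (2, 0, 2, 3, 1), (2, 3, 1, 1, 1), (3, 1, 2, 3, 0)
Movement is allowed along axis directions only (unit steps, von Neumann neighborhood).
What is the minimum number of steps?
6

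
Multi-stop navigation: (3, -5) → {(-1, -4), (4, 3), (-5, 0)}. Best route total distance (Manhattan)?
25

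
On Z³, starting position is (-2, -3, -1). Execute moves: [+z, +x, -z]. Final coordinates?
(-1, -3, -1)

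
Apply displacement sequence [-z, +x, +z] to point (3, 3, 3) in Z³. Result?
(4, 3, 3)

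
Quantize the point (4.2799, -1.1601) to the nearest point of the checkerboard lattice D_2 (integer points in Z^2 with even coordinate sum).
(5, -1)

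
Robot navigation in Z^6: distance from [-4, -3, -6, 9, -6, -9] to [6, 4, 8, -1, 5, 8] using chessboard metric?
17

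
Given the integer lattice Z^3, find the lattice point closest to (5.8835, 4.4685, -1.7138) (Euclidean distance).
(6, 4, -2)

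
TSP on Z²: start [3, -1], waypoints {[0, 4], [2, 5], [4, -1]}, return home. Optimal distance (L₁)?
20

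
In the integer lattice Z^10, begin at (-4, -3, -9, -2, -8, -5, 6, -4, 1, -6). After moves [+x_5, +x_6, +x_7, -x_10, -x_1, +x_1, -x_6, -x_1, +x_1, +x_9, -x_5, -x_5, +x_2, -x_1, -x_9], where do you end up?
(-5, -2, -9, -2, -9, -5, 7, -4, 1, -7)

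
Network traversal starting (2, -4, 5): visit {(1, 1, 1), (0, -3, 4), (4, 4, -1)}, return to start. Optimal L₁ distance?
36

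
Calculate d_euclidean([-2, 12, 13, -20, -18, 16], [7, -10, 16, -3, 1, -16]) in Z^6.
47.4131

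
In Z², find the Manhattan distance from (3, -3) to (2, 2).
6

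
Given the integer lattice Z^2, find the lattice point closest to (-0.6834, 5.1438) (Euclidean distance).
(-1, 5)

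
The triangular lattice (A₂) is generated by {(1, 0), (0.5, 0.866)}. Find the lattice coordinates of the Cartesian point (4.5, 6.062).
b₁ + 7b₂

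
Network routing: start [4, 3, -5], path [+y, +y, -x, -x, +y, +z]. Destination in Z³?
(2, 6, -4)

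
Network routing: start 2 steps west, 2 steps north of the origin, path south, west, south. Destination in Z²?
(-3, 0)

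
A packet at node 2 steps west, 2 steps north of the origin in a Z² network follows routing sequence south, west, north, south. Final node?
(-3, 1)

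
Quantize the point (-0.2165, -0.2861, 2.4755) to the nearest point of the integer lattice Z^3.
(0, 0, 2)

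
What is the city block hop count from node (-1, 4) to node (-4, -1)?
8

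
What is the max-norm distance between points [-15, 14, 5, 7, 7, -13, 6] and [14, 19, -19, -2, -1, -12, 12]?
29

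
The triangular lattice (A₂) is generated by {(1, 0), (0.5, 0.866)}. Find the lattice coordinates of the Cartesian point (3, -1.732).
4b₁ - 2b₂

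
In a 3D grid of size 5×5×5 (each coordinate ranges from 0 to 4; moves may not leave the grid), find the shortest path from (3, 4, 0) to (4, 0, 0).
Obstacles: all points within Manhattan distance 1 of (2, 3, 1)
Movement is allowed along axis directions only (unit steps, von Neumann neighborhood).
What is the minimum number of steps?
5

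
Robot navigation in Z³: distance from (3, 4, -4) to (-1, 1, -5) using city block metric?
8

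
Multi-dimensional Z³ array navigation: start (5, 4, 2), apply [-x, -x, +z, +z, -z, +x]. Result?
(4, 4, 3)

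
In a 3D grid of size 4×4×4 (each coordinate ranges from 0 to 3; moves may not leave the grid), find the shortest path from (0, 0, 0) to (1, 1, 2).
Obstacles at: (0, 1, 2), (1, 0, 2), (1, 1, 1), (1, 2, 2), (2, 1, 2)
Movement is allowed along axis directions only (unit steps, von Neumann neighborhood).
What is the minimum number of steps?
6
(one shortest path: (0, 0, 0) → (0, 0, 1) → (0, 0, 2) → (0, 0, 3) → (1, 0, 3) → (1, 1, 3) → (1, 1, 2))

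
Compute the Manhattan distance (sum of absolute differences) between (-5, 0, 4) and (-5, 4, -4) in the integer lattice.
12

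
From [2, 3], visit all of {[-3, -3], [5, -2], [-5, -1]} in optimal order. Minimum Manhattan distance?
21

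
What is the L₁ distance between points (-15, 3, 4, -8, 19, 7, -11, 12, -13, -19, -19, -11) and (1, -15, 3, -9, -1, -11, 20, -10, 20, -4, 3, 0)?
208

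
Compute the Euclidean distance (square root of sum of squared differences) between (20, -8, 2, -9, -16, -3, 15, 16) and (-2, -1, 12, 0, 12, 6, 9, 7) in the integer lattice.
41.1825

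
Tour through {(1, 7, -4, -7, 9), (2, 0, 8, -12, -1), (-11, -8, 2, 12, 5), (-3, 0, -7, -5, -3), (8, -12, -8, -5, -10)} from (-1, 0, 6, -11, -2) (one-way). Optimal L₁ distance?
166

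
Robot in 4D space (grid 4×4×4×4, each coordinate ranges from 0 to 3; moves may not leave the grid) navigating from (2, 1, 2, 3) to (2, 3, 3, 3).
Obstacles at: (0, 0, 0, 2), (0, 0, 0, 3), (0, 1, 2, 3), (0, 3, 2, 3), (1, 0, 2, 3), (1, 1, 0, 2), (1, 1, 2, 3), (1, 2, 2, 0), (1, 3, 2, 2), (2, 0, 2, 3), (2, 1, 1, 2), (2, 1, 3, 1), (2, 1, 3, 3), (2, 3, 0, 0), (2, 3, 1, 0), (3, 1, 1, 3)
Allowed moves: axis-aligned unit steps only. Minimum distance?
3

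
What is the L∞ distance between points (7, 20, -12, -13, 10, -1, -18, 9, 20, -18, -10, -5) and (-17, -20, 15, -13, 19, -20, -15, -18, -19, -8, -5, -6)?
40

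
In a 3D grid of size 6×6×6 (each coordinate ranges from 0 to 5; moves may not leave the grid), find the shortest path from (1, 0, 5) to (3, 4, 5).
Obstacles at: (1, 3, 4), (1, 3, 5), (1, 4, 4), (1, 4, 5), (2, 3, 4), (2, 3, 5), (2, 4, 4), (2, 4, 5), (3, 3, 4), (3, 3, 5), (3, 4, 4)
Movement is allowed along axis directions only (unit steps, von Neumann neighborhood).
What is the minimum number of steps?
8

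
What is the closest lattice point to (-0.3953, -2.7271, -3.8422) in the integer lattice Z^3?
(0, -3, -4)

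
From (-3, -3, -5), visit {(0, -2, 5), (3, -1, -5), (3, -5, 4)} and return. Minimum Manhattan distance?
42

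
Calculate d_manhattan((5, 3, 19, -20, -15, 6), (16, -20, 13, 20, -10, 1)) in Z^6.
90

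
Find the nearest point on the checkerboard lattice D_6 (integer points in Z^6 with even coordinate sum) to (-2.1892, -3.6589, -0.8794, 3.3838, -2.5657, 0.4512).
(-2, -4, -1, 3, -3, 1)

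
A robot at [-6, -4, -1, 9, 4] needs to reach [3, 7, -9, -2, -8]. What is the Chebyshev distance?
12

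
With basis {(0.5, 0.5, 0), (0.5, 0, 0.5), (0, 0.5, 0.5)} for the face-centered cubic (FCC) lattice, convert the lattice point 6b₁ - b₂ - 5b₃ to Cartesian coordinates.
(2.5, 0.5, -3)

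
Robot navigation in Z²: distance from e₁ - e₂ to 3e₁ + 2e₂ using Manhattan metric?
5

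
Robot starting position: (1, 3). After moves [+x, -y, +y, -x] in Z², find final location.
(1, 3)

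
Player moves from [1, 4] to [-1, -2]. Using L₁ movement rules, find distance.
8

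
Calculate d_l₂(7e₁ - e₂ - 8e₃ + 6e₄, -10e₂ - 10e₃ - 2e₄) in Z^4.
14.0712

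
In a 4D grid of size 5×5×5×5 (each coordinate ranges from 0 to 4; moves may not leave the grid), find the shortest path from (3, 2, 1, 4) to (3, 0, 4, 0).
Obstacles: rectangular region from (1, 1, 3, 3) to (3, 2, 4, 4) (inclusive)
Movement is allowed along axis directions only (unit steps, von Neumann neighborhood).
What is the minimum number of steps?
9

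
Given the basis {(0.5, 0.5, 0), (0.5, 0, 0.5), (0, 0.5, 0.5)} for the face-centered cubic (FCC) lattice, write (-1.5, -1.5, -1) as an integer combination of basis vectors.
-2b₁ - b₂ - b₃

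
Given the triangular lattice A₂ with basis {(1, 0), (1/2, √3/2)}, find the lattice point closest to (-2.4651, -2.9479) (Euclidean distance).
(-2.5, -2.598)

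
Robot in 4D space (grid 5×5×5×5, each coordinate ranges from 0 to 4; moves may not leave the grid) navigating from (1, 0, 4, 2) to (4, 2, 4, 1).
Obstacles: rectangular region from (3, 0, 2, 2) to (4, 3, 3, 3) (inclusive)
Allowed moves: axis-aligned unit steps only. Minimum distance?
6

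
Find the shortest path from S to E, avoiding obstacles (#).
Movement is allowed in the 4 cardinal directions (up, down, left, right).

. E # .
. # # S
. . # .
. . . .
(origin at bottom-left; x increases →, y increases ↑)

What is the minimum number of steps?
9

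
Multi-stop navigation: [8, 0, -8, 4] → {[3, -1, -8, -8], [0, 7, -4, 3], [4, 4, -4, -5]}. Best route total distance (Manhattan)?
46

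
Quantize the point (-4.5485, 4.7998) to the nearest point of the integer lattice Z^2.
(-5, 5)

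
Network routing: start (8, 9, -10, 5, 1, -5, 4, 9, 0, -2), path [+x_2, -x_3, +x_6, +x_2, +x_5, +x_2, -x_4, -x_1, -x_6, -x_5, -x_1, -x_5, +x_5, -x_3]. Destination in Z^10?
(6, 12, -12, 4, 1, -5, 4, 9, 0, -2)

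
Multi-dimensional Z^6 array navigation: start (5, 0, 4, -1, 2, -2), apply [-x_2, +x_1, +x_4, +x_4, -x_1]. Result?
(5, -1, 4, 1, 2, -2)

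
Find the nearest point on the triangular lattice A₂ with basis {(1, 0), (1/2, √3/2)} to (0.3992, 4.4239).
(0.5, 4.33)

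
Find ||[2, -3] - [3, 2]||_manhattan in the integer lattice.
6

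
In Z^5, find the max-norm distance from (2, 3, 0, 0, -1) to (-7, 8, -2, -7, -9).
9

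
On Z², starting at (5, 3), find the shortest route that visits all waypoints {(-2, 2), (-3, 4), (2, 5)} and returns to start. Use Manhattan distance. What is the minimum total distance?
22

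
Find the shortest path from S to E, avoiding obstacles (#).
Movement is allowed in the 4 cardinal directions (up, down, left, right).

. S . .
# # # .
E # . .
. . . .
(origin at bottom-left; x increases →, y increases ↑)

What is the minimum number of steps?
9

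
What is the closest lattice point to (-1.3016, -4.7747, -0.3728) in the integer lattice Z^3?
(-1, -5, 0)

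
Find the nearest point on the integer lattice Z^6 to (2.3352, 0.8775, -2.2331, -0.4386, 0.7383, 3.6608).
(2, 1, -2, 0, 1, 4)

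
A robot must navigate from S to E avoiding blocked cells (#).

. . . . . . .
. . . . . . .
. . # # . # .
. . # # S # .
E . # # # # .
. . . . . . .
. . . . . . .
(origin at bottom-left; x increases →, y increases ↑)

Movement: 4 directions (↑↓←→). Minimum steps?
9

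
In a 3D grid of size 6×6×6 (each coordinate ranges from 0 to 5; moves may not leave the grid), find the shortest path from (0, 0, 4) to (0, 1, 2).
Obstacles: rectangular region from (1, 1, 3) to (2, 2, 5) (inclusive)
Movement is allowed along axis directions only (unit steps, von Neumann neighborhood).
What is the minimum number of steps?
3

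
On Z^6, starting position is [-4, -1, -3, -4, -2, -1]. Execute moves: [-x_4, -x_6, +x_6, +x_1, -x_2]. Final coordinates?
(-3, -2, -3, -5, -2, -1)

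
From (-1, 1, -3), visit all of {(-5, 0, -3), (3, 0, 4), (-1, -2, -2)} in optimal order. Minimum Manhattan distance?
24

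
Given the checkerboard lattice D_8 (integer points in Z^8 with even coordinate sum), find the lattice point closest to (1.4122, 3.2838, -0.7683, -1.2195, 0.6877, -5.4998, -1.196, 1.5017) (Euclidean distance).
(1, 3, -1, -1, 1, -6, -1, 2)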